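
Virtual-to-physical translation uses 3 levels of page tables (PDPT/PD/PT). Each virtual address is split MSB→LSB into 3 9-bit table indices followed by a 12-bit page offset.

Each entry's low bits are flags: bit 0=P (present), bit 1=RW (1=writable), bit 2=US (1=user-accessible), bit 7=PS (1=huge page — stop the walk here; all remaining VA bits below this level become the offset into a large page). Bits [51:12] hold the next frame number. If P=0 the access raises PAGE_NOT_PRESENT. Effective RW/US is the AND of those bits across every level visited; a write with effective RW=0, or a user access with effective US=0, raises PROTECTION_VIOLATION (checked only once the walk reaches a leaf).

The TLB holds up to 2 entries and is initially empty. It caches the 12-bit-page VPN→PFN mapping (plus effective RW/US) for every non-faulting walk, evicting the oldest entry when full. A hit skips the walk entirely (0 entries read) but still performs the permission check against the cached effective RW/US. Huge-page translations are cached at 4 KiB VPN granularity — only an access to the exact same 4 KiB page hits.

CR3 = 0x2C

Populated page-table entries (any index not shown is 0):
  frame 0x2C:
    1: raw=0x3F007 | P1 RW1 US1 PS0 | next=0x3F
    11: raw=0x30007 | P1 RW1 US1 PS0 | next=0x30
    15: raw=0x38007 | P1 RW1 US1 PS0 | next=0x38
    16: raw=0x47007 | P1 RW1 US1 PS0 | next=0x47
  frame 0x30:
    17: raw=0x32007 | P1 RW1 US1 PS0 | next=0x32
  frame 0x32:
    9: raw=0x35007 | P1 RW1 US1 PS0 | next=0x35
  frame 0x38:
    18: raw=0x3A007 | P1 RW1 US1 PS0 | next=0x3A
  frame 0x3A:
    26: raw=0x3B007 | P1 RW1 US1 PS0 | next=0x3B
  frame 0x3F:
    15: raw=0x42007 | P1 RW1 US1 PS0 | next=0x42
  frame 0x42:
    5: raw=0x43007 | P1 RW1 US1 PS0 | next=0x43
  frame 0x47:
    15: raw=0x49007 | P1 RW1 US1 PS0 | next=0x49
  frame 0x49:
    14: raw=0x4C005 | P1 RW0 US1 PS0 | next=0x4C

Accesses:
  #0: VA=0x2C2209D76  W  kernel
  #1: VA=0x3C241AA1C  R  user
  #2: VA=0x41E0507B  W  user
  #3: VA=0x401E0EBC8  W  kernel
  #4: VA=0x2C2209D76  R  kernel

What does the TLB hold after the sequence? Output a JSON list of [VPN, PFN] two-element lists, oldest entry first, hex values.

Walk each access:
#0 VA=0x2C2209D76 (w,kernel):
  lvl0: tbl 0x2C, slot 11 ⇒ 0x30007 (P1/RW1/US1/PS0)
  lvl1: tbl 0x30, slot 17 ⇒ 0x32007 (P1/RW1/US1/PS0)
  lvl2: tbl 0x32, slot 9 ⇒ 0x35007 (P1/RW1/US1/PS0)
  ✓ 0x35D76  — 3 lookups
#1 VA=0x3C241AA1C (r,user):
  lvl0: tbl 0x2C, slot 15 ⇒ 0x38007 (P1/RW1/US1/PS0)
  lvl1: tbl 0x38, slot 18 ⇒ 0x3A007 (P1/RW1/US1/PS0)
  lvl2: tbl 0x3A, slot 26 ⇒ 0x3B007 (P1/RW1/US1/PS0)
  ✓ 0x3BA1C  — 3 lookups
#2 VA=0x41E0507B (w,user):
  lvl0: tbl 0x2C, slot 1 ⇒ 0x3F007 (P1/RW1/US1/PS0)
  lvl1: tbl 0x3F, slot 15 ⇒ 0x42007 (P1/RW1/US1/PS0)
  lvl2: tbl 0x42, slot 5 ⇒ 0x43007 (P1/RW1/US1/PS0)
  ✓ 0x4307B  — 3 lookups
#3 VA=0x401E0EBC8 (w,kernel):
  lvl0: tbl 0x2C, slot 16 ⇒ 0x47007 (P1/RW1/US1/PS0)
  lvl1: tbl 0x47, slot 15 ⇒ 0x49007 (P1/RW1/US1/PS0)
  lvl2: tbl 0x49, slot 14 ⇒ 0x4C005 (P1/RW0/US1/PS0)
  → PROTECTION_VIOLATION  (3 entries read)
#4 VA=0x2C2209D76 (r,kernel):
  lvl0: tbl 0x2C, slot 11 ⇒ 0x30007 (P1/RW1/US1/PS0)
  lvl1: tbl 0x30, slot 17 ⇒ 0x32007 (P1/RW1/US1/PS0)
  lvl2: tbl 0x32, slot 9 ⇒ 0x35007 (P1/RW1/US1/PS0)
  ✓ 0x35D76  — 3 lookups

TLB: [["0x41E05", "0x43"], ["0x2C2209", "0x35"]]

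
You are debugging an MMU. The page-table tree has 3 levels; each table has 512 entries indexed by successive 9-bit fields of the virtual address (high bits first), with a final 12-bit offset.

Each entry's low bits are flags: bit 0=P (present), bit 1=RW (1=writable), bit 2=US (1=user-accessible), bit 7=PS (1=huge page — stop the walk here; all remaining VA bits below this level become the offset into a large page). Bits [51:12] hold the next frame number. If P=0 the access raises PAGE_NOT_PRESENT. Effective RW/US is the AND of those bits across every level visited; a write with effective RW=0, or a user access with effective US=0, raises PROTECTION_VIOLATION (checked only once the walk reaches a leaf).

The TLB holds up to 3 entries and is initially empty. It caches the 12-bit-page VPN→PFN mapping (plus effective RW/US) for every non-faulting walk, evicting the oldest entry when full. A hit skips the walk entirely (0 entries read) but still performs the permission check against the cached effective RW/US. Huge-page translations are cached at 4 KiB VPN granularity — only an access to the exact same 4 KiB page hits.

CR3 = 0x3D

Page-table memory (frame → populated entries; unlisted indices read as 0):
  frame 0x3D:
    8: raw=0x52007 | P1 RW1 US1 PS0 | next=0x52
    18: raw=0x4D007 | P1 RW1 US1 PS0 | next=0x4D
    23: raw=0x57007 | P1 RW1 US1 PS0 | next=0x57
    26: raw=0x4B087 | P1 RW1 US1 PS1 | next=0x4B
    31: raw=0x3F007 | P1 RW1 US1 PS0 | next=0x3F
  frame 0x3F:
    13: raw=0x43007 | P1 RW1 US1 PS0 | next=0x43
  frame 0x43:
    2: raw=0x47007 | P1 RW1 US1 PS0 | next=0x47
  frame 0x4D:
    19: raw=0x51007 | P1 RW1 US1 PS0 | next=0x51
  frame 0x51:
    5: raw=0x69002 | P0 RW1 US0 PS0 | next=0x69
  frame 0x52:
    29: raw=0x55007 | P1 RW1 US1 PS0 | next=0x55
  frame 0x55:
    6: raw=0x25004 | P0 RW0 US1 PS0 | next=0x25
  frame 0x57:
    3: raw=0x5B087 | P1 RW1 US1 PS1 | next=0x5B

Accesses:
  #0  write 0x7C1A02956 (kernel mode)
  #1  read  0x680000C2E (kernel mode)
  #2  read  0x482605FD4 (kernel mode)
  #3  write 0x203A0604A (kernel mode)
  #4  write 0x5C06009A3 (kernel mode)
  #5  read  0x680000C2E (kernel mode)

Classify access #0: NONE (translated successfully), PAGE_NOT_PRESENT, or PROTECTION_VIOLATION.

Walk each access:
#0 VA=0x7C1A02956 (w,kernel):
  L0: frame=0x3D idx=31 entry=0x3F007 [P=1 RW=1 US=1 PS=0]
  L1: frame=0x3F idx=13 entry=0x43007 [P=1 RW=1 US=1 PS=0]
  L2: frame=0x43 idx=2 entry=0x47007 [P=1 RW=1 US=1 PS=0]
  ✓ 0x47956  — 3 lookups
#1 VA=0x680000C2E (r,kernel):
  L0: frame=0x3D idx=26 entry=0x4B087 [P=1 RW=1 US=1 PS=1]
  ✓ 0x4BC2E (huge @L0)  — 1 lookups
#2 VA=0x482605FD4 (r,kernel):
  L0: frame=0x3D idx=18 entry=0x4D007 [P=1 RW=1 US=1 PS=0]
  L1: frame=0x4D idx=19 entry=0x51007 [P=1 RW=1 US=1 PS=0]
  L2: frame=0x51 idx=5 entry=0x69002 [P=0 RW=1 US=0 PS=0]
  → PAGE_NOT_PRESENT  (3 entries read)
#3 VA=0x203A0604A (w,kernel):
  L0: frame=0x3D idx=8 entry=0x52007 [P=1 RW=1 US=1 PS=0]
  L1: frame=0x52 idx=29 entry=0x55007 [P=1 RW=1 US=1 PS=0]
  L2: frame=0x55 idx=6 entry=0x25004 [P=0 RW=0 US=1 PS=0]
  → PAGE_NOT_PRESENT  (3 entries read)
#4 VA=0x5C06009A3 (w,kernel):
  L0: frame=0x3D idx=23 entry=0x57007 [P=1 RW=1 US=1 PS=0]
  L1: frame=0x57 idx=3 entry=0x5B087 [P=1 RW=1 US=1 PS=1]
  ✓ 0x5B9A3 (huge @L1)  — 2 lookups
#5 VA=0x680000C2E (r,kernel):
  TLB hit vpn=0x680000 → PA=0x4BC2E

Access #0 fault: NONE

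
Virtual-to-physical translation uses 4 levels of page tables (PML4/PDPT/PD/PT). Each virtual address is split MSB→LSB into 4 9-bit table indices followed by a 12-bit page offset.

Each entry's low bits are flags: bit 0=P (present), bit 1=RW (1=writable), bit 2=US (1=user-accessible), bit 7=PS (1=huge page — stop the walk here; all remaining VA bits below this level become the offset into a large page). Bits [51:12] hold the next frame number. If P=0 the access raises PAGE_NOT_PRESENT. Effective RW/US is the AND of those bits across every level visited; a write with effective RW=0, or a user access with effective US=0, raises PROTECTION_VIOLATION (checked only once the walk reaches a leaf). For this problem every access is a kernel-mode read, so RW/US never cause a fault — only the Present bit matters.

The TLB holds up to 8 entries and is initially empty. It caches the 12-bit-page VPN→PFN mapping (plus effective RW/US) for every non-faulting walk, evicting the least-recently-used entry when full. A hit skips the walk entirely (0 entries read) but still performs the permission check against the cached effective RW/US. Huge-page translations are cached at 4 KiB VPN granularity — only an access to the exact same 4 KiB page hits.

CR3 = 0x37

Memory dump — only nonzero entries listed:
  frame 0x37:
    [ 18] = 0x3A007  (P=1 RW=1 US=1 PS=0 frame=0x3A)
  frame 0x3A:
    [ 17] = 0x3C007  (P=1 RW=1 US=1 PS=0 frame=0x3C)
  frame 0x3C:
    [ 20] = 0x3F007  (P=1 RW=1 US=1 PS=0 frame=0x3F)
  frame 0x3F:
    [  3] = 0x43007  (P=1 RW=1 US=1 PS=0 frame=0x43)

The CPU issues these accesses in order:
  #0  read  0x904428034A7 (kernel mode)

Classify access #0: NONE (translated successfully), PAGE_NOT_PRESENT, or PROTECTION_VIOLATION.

Trace:
#0 VA=0x904428034A7 (r,kernel):
  L0 @0x37[18] → 0x3A007  P=1,RW=1,US=1,PS=0
  L1 @0x3A[17] → 0x3C007  P=1,RW=1,US=1,PS=0
  L2 @0x3C[20] → 0x3F007  P=1,RW=1,US=1,PS=0
  L3 @0x3F[3] → 0x43007  P=1,RW=1,US=1,PS=0
  ✓ 0x434A7  — 4 lookups

Access #0 fault: NONE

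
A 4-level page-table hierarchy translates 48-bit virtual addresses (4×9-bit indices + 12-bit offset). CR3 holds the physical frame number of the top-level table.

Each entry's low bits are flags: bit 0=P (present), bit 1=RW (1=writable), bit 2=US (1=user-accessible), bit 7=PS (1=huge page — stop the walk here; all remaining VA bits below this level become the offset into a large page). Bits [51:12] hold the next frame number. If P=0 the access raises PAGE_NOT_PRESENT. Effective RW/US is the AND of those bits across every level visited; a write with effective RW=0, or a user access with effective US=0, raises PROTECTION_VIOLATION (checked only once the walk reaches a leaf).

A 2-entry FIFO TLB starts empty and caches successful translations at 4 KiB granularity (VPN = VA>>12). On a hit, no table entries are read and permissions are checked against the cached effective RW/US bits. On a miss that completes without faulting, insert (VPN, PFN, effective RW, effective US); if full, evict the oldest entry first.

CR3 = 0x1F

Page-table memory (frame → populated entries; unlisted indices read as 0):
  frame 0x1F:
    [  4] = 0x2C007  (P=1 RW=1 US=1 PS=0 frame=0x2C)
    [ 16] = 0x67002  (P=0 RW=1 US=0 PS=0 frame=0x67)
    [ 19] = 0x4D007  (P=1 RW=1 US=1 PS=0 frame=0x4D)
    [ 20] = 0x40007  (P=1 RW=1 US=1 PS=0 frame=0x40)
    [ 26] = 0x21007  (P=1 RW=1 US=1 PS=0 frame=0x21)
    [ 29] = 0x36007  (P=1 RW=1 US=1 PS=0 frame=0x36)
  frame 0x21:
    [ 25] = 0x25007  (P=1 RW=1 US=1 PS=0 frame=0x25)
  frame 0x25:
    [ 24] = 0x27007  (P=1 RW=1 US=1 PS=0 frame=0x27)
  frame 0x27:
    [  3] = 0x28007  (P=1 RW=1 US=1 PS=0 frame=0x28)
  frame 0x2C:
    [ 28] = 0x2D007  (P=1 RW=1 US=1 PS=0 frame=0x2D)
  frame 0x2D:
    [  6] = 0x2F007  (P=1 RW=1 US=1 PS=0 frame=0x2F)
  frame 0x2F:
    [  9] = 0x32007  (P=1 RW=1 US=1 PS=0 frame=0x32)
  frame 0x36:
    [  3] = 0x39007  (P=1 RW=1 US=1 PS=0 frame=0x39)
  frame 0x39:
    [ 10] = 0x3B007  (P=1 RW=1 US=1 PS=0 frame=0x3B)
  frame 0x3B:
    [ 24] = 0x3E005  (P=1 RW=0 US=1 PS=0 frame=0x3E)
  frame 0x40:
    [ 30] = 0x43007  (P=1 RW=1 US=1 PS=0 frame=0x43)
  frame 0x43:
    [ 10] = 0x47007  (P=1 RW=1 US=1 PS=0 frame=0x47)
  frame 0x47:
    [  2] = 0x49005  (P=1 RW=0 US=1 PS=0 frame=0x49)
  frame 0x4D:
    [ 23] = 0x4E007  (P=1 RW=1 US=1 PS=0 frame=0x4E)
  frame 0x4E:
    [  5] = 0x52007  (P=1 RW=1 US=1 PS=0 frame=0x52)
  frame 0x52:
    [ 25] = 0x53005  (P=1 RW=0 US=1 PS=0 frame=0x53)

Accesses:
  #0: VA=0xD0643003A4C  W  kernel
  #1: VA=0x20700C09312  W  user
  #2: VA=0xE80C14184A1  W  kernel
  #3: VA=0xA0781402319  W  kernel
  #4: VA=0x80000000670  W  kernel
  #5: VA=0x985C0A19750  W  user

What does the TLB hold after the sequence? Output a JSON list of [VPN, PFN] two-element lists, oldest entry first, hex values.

Walk each access:
#0 VA=0xD0643003A4C (w,kernel):
  L0: frame=0x1F idx=26 entry=0x21007 [P=1 RW=1 US=1 PS=0]
  L1: frame=0x21 idx=25 entry=0x25007 [P=1 RW=1 US=1 PS=0]
  L2: frame=0x25 idx=24 entry=0x27007 [P=1 RW=1 US=1 PS=0]
  L3: frame=0x27 idx=3 entry=0x28007 [P=1 RW=1 US=1 PS=0]
  ✓ 0x28A4C  — 4 lookups
#1 VA=0x20700C09312 (w,user):
  L0: frame=0x1F idx=4 entry=0x2C007 [P=1 RW=1 US=1 PS=0]
  L1: frame=0x2C idx=28 entry=0x2D007 [P=1 RW=1 US=1 PS=0]
  L2: frame=0x2D idx=6 entry=0x2F007 [P=1 RW=1 US=1 PS=0]
  L3: frame=0x2F idx=9 entry=0x32007 [P=1 RW=1 US=1 PS=0]
  ✓ 0x32312  — 4 lookups
#2 VA=0xE80C14184A1 (w,kernel):
  L0: frame=0x1F idx=29 entry=0x36007 [P=1 RW=1 US=1 PS=0]
  L1: frame=0x36 idx=3 entry=0x39007 [P=1 RW=1 US=1 PS=0]
  L2: frame=0x39 idx=10 entry=0x3B007 [P=1 RW=1 US=1 PS=0]
  L3: frame=0x3B idx=24 entry=0x3E005 [P=1 RW=0 US=1 PS=0]
  → PROTECTION_VIOLATION  (4 entries read)
#3 VA=0xA0781402319 (w,kernel):
  L0: frame=0x1F idx=20 entry=0x40007 [P=1 RW=1 US=1 PS=0]
  L1: frame=0x40 idx=30 entry=0x43007 [P=1 RW=1 US=1 PS=0]
  L2: frame=0x43 idx=10 entry=0x47007 [P=1 RW=1 US=1 PS=0]
  L3: frame=0x47 idx=2 entry=0x49005 [P=1 RW=0 US=1 PS=0]
  → PROTECTION_VIOLATION  (4 entries read)
#4 VA=0x80000000670 (w,kernel):
  L0: frame=0x1F idx=16 entry=0x67002 [P=0 RW=1 US=0 PS=0]
  → PAGE_NOT_PRESENT  (1 entries read)
#5 VA=0x985C0A19750 (w,user):
  L0: frame=0x1F idx=19 entry=0x4D007 [P=1 RW=1 US=1 PS=0]
  L1: frame=0x4D idx=23 entry=0x4E007 [P=1 RW=1 US=1 PS=0]
  L2: frame=0x4E idx=5 entry=0x52007 [P=1 RW=1 US=1 PS=0]
  L3: frame=0x52 idx=25 entry=0x53005 [P=1 RW=0 US=1 PS=0]
  → PROTECTION_VIOLATION  (4 entries read)

TLB: [["0xD0643003", "0x28"], ["0x20700C09", "0x32"]]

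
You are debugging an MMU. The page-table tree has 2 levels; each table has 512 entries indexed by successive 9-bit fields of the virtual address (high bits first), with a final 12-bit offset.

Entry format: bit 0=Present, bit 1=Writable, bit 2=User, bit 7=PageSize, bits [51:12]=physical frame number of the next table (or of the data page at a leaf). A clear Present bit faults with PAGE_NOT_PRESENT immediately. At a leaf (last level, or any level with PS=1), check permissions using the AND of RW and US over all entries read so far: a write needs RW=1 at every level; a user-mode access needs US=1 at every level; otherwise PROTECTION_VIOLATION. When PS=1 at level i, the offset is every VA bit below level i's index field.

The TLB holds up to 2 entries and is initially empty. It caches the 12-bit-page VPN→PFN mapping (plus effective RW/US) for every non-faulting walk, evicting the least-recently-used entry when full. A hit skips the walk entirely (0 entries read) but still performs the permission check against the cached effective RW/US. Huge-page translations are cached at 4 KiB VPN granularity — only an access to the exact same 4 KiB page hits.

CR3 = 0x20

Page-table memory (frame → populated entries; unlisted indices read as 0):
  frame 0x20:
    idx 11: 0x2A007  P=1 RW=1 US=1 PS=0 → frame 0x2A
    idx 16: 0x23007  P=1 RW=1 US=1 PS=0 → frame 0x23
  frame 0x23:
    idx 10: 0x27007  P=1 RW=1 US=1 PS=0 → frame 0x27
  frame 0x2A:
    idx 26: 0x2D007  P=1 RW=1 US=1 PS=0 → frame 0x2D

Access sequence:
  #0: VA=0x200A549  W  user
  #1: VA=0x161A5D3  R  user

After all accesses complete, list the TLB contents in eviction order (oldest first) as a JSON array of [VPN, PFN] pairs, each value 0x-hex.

Walk each access:
#0 VA=0x200A549 (w,user):
  L0 @0x20[16] → 0x23007  P=1,RW=1,US=1,PS=0
  L1 @0x23[10] → 0x27007  P=1,RW=1,US=1,PS=0
  ✓ 0x27549  — 2 lookups
#1 VA=0x161A5D3 (r,user):
  L0 @0x20[11] → 0x2A007  P=1,RW=1,US=1,PS=0
  L1 @0x2A[26] → 0x2D007  P=1,RW=1,US=1,PS=0
  ✓ 0x2D5D3  — 2 lookups

TLB: [["0x200A", "0x27"], ["0x161A", "0x2D"]]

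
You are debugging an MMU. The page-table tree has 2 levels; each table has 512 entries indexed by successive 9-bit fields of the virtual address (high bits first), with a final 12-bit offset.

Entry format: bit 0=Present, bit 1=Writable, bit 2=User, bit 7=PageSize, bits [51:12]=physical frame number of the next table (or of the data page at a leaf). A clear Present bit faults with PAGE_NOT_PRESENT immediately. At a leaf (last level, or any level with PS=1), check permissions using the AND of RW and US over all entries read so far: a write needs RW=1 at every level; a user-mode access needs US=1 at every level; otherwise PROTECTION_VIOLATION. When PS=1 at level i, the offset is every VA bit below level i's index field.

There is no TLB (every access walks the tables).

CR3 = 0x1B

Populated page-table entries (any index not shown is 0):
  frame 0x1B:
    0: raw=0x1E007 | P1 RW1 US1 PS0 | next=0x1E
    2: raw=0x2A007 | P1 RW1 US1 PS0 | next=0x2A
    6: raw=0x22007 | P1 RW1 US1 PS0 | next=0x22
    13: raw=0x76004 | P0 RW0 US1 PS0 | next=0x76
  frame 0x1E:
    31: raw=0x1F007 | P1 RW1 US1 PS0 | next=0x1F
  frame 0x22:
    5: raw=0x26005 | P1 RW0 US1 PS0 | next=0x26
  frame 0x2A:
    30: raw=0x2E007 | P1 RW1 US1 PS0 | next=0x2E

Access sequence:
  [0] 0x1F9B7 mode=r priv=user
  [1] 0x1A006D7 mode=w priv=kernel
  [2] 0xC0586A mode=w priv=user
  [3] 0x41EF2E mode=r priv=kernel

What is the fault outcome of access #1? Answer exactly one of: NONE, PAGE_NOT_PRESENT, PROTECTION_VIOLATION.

Per-access translation:
#0 VA=0x1F9B7 (r,user):
  L0 @0x1B[0] → 0x1E007  P=1,RW=1,US=1,PS=0
  L1 @0x1E[31] → 0x1F007  P=1,RW=1,US=1,PS=0
  → PA=0x1F9B7  (2 entries read)
#1 VA=0x1A006D7 (w,kernel):
  L0 @0x1B[13] → 0x76004  P=0,RW=0,US=1,PS=0
  → PAGE_NOT_PRESENT  (1 entries read)
#2 VA=0xC0586A (w,user):
  L0 @0x1B[6] → 0x22007  P=1,RW=1,US=1,PS=0
  L1 @0x22[5] → 0x26005  P=1,RW=0,US=1,PS=0
  → PROTECTION_VIOLATION  (2 entries read)
#3 VA=0x41EF2E (r,kernel):
  L0 @0x1B[2] → 0x2A007  P=1,RW=1,US=1,PS=0
  L1 @0x2A[30] → 0x2E007  P=1,RW=1,US=1,PS=0
  → PA=0x2EF2E  (2 entries read)

Access #1 fault: PAGE_NOT_PRESENT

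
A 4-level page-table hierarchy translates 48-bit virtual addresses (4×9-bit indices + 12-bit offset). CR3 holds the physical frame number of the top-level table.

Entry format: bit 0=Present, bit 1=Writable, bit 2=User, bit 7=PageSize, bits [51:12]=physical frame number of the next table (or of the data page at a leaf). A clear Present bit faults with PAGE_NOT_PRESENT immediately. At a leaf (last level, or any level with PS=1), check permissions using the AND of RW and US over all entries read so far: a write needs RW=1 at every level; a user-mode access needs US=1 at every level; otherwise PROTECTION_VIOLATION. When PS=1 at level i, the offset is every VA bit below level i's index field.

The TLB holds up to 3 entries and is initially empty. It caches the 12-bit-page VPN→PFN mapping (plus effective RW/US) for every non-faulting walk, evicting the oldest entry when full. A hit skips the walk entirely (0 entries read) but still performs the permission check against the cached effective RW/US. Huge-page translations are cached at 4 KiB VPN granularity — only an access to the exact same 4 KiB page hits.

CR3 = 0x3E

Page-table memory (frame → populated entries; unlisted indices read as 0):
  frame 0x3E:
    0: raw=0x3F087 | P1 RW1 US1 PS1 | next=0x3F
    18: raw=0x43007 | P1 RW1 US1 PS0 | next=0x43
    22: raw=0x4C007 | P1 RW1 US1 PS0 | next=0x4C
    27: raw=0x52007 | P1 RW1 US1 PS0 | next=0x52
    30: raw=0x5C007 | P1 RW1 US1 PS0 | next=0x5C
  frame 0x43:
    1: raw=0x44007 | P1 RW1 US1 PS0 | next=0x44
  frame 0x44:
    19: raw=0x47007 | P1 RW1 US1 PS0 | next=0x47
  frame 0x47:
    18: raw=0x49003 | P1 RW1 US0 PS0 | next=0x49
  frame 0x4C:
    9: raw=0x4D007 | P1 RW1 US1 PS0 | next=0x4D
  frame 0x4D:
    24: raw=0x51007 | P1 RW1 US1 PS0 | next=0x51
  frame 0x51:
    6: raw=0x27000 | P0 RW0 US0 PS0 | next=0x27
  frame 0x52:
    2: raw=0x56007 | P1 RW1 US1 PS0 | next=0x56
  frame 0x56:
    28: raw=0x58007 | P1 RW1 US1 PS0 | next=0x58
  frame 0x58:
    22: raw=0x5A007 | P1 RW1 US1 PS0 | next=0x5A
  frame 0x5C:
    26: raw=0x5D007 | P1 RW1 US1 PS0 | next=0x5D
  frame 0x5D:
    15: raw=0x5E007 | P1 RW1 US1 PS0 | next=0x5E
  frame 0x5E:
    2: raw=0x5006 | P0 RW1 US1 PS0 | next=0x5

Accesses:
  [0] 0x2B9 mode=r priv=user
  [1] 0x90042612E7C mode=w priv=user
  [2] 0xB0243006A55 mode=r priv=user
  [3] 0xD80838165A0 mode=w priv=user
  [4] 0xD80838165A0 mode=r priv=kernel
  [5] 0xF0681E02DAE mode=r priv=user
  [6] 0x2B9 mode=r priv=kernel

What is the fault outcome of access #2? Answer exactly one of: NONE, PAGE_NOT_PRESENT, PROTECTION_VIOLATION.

Trace:
#0 VA=0x2B9 (r,user):
  [0] read 0x3E idx=0: raw=0x3F087 flags P=1 W=1 U=1 S=1
  → PA=0x3F2B9 (huge @L0)  (1 entries read)
#1 VA=0x90042612E7C (w,user):
  [0] read 0x3E idx=18: raw=0x43007 flags P=1 W=1 U=1 S=0
  [1] read 0x43 idx=1: raw=0x44007 flags P=1 W=1 U=1 S=0
  [2] read 0x44 idx=19: raw=0x47007 flags P=1 W=1 U=1 S=0
  [3] read 0x47 idx=18: raw=0x49003 flags P=1 W=1 U=0 S=0
  ✗ PROTECTION_VIOLATION  [4 reads]
#2 VA=0xB0243006A55 (r,user):
  [0] read 0x3E idx=22: raw=0x4C007 flags P=1 W=1 U=1 S=0
  [1] read 0x4C idx=9: raw=0x4D007 flags P=1 W=1 U=1 S=0
  [2] read 0x4D idx=24: raw=0x51007 flags P=1 W=1 U=1 S=0
  [3] read 0x51 idx=6: raw=0x27000 flags P=0 W=0 U=0 S=0
  ✗ PAGE_NOT_PRESENT  [4 reads]
#3 VA=0xD80838165A0 (w,user):
  [0] read 0x3E idx=27: raw=0x52007 flags P=1 W=1 U=1 S=0
  [1] read 0x52 idx=2: raw=0x56007 flags P=1 W=1 U=1 S=0
  [2] read 0x56 idx=28: raw=0x58007 flags P=1 W=1 U=1 S=0
  [3] read 0x58 idx=22: raw=0x5A007 flags P=1 W=1 U=1 S=0
  → PA=0x5A5A0  (4 entries read)
#4 VA=0xD80838165A0 (r,kernel):
  TLB hit vpn=0xD8083816 → PA=0x5A5A0
#5 VA=0xF0681E02DAE (r,user):
  [0] read 0x3E idx=30: raw=0x5C007 flags P=1 W=1 U=1 S=0
  [1] read 0x5C idx=26: raw=0x5D007 flags P=1 W=1 U=1 S=0
  [2] read 0x5D idx=15: raw=0x5E007 flags P=1 W=1 U=1 S=0
  [3] read 0x5E idx=2: raw=0x5006 flags P=0 W=1 U=1 S=0
  ✗ PAGE_NOT_PRESENT  [4 reads]
#6 VA=0x2B9 (r,kernel):
  TLB hit vpn=0x0 → PA=0x3F2B9

Access #2 fault: PAGE_NOT_PRESENT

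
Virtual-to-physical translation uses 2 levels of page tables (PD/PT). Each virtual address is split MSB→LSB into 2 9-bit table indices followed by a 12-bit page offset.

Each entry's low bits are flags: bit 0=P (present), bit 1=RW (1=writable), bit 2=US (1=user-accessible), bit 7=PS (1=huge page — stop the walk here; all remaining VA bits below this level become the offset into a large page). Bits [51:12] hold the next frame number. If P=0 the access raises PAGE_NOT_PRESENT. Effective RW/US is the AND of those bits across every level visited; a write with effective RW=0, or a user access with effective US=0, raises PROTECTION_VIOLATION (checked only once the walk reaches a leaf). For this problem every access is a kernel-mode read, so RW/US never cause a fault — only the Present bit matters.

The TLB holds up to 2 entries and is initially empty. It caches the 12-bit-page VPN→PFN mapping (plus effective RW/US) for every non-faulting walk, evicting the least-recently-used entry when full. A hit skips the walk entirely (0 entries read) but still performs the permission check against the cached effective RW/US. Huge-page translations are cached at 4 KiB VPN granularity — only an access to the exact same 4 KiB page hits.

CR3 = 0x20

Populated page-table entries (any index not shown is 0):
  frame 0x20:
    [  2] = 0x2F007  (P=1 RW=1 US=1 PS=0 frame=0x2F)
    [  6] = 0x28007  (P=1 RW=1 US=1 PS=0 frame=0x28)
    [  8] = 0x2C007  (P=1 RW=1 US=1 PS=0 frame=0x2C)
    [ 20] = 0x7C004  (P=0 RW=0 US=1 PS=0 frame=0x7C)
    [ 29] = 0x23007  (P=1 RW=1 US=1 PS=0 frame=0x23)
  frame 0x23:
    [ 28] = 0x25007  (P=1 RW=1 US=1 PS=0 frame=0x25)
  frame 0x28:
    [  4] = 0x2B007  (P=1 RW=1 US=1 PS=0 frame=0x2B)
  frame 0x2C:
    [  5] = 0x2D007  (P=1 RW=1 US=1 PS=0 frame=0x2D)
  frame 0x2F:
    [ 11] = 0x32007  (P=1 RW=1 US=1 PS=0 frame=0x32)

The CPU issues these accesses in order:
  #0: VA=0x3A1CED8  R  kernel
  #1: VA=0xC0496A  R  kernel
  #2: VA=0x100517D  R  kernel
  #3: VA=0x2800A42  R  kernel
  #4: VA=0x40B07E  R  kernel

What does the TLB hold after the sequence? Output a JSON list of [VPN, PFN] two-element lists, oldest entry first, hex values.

Per-access translation:
#0 VA=0x3A1CED8 (r,kernel):
  L0: frame=0x20 idx=29 entry=0x23007 [P=1 RW=1 US=1 PS=0]
  L1: frame=0x23 idx=28 entry=0x25007 [P=1 RW=1 US=1 PS=0]
  → PA=0x25ED8  (2 entries read)
#1 VA=0xC0496A (r,kernel):
  L0: frame=0x20 idx=6 entry=0x28007 [P=1 RW=1 US=1 PS=0]
  L1: frame=0x28 idx=4 entry=0x2B007 [P=1 RW=1 US=1 PS=0]
  → PA=0x2B96A  (2 entries read)
#2 VA=0x100517D (r,kernel):
  L0: frame=0x20 idx=8 entry=0x2C007 [P=1 RW=1 US=1 PS=0]
  L1: frame=0x2C idx=5 entry=0x2D007 [P=1 RW=1 US=1 PS=0]
  → PA=0x2D17D  (2 entries read)
#3 VA=0x2800A42 (r,kernel):
  L0: frame=0x20 idx=20 entry=0x7C004 [P=0 RW=0 US=1 PS=0]
  ⇒ fault: PAGE_NOT_PRESENT  — 1 lookups
#4 VA=0x40B07E (r,kernel):
  L0: frame=0x20 idx=2 entry=0x2F007 [P=1 RW=1 US=1 PS=0]
  L1: frame=0x2F idx=11 entry=0x32007 [P=1 RW=1 US=1 PS=0]
  → PA=0x3207E  (2 entries read)

TLB: [["0x1005", "0x2D"], ["0x40B", "0x32"]]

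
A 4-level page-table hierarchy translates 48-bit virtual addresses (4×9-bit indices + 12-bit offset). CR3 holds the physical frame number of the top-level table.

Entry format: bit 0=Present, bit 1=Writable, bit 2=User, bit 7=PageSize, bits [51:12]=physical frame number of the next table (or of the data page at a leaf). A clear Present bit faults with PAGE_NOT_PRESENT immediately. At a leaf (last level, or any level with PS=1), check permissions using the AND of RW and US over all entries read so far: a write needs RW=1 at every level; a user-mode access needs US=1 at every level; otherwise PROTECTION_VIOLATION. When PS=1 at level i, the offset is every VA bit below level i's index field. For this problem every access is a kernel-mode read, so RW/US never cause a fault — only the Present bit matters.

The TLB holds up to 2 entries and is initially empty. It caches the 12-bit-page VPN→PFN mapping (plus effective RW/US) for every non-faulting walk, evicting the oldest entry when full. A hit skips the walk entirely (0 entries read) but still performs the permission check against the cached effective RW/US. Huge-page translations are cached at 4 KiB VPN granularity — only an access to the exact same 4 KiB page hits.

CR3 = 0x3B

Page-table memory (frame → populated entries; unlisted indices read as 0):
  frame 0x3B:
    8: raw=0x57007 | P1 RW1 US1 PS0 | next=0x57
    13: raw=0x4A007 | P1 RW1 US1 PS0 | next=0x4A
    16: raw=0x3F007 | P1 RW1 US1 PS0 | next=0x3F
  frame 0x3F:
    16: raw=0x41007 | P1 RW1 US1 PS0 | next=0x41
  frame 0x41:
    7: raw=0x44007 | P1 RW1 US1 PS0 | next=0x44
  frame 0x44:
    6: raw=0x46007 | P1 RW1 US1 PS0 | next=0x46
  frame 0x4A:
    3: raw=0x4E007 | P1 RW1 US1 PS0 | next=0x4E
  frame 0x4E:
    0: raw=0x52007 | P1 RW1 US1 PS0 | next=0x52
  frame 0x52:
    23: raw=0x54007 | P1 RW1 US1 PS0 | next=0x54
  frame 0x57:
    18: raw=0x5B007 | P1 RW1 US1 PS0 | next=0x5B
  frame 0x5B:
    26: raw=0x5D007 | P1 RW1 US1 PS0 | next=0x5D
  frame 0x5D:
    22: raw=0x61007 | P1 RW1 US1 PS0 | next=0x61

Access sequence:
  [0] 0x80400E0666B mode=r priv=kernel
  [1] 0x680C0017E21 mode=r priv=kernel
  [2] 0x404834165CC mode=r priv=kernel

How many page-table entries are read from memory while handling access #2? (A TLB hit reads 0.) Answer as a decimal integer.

Per-access translation:
#0 VA=0x80400E0666B (r,kernel):
  [0] read 0x3B idx=16: raw=0x3F007 flags P=1 W=1 U=1 S=0
  [1] read 0x3F idx=16: raw=0x41007 flags P=1 W=1 U=1 S=0
  [2] read 0x41 idx=7: raw=0x44007 flags P=1 W=1 U=1 S=0
  [3] read 0x44 idx=6: raw=0x46007 flags P=1 W=1 U=1 S=0
  ⇒ phys 0x4666B  [4 reads]
#1 VA=0x680C0017E21 (r,kernel):
  [0] read 0x3B idx=13: raw=0x4A007 flags P=1 W=1 U=1 S=0
  [1] read 0x4A idx=3: raw=0x4E007 flags P=1 W=1 U=1 S=0
  [2] read 0x4E idx=0: raw=0x52007 flags P=1 W=1 U=1 S=0
  [3] read 0x52 idx=23: raw=0x54007 flags P=1 W=1 U=1 S=0
  ⇒ phys 0x54E21  [4 reads]
#2 VA=0x404834165CC (r,kernel):
  [0] read 0x3B idx=8: raw=0x57007 flags P=1 W=1 U=1 S=0
  [1] read 0x57 idx=18: raw=0x5B007 flags P=1 W=1 U=1 S=0
  [2] read 0x5B idx=26: raw=0x5D007 flags P=1 W=1 U=1 S=0
  [3] read 0x5D idx=22: raw=0x61007 flags P=1 W=1 U=1 S=0
  ⇒ phys 0x615CC  [4 reads]

Entries read for #2: 4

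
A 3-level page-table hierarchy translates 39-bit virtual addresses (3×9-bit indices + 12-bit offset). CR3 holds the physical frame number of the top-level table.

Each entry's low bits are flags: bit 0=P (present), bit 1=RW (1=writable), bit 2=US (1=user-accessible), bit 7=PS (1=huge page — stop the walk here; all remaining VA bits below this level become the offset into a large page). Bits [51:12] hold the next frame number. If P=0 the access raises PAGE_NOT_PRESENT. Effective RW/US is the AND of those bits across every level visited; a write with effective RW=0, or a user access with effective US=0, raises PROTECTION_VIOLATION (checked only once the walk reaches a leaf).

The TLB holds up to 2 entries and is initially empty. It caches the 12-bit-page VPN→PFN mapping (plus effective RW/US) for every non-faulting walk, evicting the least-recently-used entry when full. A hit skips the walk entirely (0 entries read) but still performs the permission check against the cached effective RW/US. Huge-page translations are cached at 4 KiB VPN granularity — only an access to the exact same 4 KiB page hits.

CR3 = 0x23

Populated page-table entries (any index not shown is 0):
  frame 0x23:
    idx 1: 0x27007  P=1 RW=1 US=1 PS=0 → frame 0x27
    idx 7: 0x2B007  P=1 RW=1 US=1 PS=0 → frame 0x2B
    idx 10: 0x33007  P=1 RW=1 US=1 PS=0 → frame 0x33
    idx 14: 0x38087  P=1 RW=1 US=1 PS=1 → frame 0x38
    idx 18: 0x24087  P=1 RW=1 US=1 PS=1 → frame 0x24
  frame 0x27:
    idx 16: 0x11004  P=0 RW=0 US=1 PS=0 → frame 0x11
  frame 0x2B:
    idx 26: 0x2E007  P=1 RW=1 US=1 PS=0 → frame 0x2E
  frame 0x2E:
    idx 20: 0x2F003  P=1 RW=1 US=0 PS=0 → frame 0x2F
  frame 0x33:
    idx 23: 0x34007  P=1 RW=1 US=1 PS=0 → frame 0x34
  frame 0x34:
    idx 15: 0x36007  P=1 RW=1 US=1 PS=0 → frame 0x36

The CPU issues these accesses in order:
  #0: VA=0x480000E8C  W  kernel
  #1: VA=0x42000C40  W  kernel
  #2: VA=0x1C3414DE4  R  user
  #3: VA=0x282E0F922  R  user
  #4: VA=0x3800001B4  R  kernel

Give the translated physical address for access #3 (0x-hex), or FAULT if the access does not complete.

Trace:
#0 VA=0x480000E8C (w,kernel):
  L0 @0x23[18] → 0x24087  P=1,RW=1,US=1,PS=1
  ⇒ phys 0x24E8C (huge @L0)  [1 reads]
#1 VA=0x42000C40 (w,kernel):
  L0 @0x23[1] → 0x27007  P=1,RW=1,US=1,PS=0
  L1 @0x27[16] → 0x11004  P=0,RW=0,US=1,PS=0
  → PAGE_NOT_PRESENT  (2 entries read)
#2 VA=0x1C3414DE4 (r,user):
  L0 @0x23[7] → 0x2B007  P=1,RW=1,US=1,PS=0
  L1 @0x2B[26] → 0x2E007  P=1,RW=1,US=1,PS=0
  L2 @0x2E[20] → 0x2F003  P=1,RW=1,US=0,PS=0
  → PROTECTION_VIOLATION  (3 entries read)
#3 VA=0x282E0F922 (r,user):
  L0 @0x23[10] → 0x33007  P=1,RW=1,US=1,PS=0
  L1 @0x33[23] → 0x34007  P=1,RW=1,US=1,PS=0
  L2 @0x34[15] → 0x36007  P=1,RW=1,US=1,PS=0
  ⇒ phys 0x36922  [3 reads]
#4 VA=0x3800001B4 (r,kernel):
  L0 @0x23[14] → 0x38087  P=1,RW=1,US=1,PS=1
  ⇒ phys 0x381B4 (huge @L0)  [1 reads]

Access #3 PA: 0x36922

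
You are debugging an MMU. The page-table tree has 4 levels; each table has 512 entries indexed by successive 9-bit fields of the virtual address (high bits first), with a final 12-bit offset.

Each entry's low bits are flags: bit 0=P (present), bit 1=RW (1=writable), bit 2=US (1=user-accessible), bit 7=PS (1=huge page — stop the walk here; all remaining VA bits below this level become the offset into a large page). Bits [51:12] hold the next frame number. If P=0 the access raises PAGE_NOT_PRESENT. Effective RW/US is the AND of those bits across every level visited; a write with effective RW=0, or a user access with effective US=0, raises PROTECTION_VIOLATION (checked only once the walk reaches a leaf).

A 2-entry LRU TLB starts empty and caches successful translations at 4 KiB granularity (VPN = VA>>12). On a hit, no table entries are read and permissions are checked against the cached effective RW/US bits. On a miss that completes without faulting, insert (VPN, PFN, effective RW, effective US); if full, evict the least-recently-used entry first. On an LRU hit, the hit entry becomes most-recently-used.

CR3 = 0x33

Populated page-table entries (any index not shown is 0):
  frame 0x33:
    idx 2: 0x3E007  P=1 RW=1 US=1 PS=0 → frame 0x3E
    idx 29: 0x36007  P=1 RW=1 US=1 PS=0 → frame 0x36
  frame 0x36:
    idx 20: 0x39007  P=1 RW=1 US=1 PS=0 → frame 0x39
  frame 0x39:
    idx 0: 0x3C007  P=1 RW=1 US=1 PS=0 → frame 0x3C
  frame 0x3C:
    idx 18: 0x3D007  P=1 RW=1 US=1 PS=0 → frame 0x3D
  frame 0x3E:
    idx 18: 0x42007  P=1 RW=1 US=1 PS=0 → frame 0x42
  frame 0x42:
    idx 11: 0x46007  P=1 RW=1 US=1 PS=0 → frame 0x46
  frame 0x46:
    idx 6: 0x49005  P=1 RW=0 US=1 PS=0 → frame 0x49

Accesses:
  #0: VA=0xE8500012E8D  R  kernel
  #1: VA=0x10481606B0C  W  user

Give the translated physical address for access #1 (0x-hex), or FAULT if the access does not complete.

Per-access translation:
#0 VA=0xE8500012E8D (r,kernel):
  L0 @0x33[29] → 0x36007  P=1,RW=1,US=1,PS=0
  L1 @0x36[20] → 0x39007  P=1,RW=1,US=1,PS=0
  L2 @0x39[0] → 0x3C007  P=1,RW=1,US=1,PS=0
  L3 @0x3C[18] → 0x3D007  P=1,RW=1,US=1,PS=0
  → PA=0x3DE8D  (4 entries read)
#1 VA=0x10481606B0C (w,user):
  L0 @0x33[2] → 0x3E007  P=1,RW=1,US=1,PS=0
  L1 @0x3E[18] → 0x42007  P=1,RW=1,US=1,PS=0
  L2 @0x42[11] → 0x46007  P=1,RW=1,US=1,PS=0
  L3 @0x46[6] → 0x49005  P=1,RW=0,US=1,PS=0
  → PROTECTION_VIOLATION  (4 entries read)

Access #1 PA: FAULT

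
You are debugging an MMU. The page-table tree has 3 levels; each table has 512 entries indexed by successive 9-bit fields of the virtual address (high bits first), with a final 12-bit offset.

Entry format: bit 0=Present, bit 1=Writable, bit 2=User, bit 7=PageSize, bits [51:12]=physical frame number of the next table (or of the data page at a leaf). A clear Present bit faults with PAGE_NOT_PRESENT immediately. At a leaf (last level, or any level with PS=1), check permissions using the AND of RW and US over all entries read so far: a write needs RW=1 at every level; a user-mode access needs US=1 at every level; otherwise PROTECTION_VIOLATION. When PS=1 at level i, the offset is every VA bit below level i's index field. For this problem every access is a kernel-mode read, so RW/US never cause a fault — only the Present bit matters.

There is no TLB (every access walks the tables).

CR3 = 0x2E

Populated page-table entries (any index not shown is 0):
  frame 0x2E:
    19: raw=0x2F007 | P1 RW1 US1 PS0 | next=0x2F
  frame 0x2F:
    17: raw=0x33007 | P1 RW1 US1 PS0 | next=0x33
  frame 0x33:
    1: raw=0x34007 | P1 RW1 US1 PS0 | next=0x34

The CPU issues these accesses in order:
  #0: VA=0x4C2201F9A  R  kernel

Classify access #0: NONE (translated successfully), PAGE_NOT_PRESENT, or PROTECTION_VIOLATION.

Trace:
#0 VA=0x4C2201F9A (r,kernel):
  L0 @0x2E[19] → 0x2F007  P=1,RW=1,US=1,PS=0
  L1 @0x2F[17] → 0x33007  P=1,RW=1,US=1,PS=0
  L2 @0x33[1] → 0x34007  P=1,RW=1,US=1,PS=0
  → PA=0x34F9A  (3 entries read)

Access #0 fault: NONE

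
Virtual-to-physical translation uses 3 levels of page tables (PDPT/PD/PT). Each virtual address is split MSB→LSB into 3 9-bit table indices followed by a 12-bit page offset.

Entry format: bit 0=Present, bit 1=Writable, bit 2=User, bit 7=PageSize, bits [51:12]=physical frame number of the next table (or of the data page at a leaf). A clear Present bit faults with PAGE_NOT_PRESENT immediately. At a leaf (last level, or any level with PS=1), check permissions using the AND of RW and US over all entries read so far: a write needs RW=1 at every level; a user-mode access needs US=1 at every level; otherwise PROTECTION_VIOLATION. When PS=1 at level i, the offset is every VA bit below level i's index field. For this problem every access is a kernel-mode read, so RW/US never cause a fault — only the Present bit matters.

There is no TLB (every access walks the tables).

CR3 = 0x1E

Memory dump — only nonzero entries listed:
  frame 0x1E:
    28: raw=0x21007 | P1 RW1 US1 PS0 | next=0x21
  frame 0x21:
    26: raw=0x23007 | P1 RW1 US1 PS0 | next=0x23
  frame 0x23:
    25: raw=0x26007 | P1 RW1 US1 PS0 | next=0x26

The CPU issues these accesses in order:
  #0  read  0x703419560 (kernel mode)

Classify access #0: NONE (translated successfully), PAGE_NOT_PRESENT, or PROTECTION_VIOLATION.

Walk each access:
#0 VA=0x703419560 (r,kernel):
  lvl0: tbl 0x1E, slot 28 ⇒ 0x21007 (P1/RW1/US1/PS0)
  lvl1: tbl 0x21, slot 26 ⇒ 0x23007 (P1/RW1/US1/PS0)
  lvl2: tbl 0x23, slot 25 ⇒ 0x26007 (P1/RW1/US1/PS0)
  ✓ 0x26560  — 3 lookups

Access #0 fault: NONE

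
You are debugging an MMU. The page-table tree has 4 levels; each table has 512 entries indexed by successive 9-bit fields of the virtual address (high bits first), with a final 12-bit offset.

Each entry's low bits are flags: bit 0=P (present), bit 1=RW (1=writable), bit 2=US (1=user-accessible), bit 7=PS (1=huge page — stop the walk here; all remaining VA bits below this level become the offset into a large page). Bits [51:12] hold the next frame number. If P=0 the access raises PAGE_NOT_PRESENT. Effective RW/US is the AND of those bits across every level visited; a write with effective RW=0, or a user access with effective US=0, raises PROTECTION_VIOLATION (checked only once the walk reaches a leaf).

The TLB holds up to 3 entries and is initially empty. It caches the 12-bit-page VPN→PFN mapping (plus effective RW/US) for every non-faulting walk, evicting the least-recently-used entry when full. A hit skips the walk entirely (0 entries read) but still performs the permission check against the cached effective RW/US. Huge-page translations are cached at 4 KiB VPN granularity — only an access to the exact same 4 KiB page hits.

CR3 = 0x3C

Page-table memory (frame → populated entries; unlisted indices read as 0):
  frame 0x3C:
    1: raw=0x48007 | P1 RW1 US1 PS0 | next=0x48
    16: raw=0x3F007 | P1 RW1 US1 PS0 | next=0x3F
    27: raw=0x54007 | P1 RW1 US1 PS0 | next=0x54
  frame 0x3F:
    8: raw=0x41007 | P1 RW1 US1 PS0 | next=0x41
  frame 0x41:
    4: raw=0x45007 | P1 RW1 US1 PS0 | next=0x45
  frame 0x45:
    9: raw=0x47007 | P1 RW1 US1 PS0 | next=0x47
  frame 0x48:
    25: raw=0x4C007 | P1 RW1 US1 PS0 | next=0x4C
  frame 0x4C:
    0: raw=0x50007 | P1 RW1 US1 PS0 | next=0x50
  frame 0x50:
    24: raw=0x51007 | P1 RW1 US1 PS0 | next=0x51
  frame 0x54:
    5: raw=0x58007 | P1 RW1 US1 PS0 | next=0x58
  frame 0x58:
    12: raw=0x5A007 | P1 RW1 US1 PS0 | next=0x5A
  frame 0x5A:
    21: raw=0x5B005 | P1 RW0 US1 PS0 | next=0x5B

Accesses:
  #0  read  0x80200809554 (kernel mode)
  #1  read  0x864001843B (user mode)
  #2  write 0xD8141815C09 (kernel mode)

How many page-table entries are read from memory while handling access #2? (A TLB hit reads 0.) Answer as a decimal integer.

Walk each access:
#0 VA=0x80200809554 (r,kernel):
  L0: frame=0x3C idx=16 entry=0x3F007 [P=1 RW=1 US=1 PS=0]
  L1: frame=0x3F idx=8 entry=0x41007 [P=1 RW=1 US=1 PS=0]
  L2: frame=0x41 idx=4 entry=0x45007 [P=1 RW=1 US=1 PS=0]
  L3: frame=0x45 idx=9 entry=0x47007 [P=1 RW=1 US=1 PS=0]
  → PA=0x47554  (4 entries read)
#1 VA=0x864001843B (r,user):
  L0: frame=0x3C idx=1 entry=0x48007 [P=1 RW=1 US=1 PS=0]
  L1: frame=0x48 idx=25 entry=0x4C007 [P=1 RW=1 US=1 PS=0]
  L2: frame=0x4C idx=0 entry=0x50007 [P=1 RW=1 US=1 PS=0]
  L3: frame=0x50 idx=24 entry=0x51007 [P=1 RW=1 US=1 PS=0]
  → PA=0x5143B  (4 entries read)
#2 VA=0xD8141815C09 (w,kernel):
  L0: frame=0x3C idx=27 entry=0x54007 [P=1 RW=1 US=1 PS=0]
  L1: frame=0x54 idx=5 entry=0x58007 [P=1 RW=1 US=1 PS=0]
  L2: frame=0x58 idx=12 entry=0x5A007 [P=1 RW=1 US=1 PS=0]
  L3: frame=0x5A idx=21 entry=0x5B005 [P=1 RW=0 US=1 PS=0]
  ⇒ fault: PROTECTION_VIOLATION  — 4 lookups

Entries read for #2: 4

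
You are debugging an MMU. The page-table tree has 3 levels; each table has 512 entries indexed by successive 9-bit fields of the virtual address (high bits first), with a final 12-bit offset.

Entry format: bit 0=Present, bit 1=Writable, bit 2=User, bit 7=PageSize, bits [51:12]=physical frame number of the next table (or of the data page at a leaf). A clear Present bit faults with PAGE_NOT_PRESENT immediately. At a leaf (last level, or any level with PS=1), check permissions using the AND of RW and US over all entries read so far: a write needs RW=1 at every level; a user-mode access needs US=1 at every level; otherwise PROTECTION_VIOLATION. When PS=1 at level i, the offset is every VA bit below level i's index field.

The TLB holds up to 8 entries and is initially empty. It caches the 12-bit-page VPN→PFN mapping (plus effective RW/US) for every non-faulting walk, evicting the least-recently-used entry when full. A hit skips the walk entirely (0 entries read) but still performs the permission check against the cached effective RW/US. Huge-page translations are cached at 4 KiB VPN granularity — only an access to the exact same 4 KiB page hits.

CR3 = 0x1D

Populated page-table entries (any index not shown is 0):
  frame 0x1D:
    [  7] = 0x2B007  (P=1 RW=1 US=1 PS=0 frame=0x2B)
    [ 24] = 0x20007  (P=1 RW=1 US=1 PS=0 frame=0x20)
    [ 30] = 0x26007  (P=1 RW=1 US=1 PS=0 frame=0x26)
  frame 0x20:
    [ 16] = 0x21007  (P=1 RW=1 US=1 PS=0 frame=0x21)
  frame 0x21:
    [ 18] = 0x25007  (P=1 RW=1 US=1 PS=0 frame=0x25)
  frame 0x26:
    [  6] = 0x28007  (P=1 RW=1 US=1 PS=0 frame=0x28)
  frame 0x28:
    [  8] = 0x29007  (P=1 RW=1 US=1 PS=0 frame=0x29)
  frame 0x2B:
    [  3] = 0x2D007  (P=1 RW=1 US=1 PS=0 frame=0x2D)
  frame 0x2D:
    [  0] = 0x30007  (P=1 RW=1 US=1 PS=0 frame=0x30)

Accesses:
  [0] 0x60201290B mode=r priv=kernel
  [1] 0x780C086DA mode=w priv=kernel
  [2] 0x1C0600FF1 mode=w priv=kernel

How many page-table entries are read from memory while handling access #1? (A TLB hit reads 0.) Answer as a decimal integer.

Per-access translation:
#0 VA=0x60201290B (r,kernel):
  L0 @0x1D[24] → 0x20007  P=1,RW=1,US=1,PS=0
  L1 @0x20[16] → 0x21007  P=1,RW=1,US=1,PS=0
  L2 @0x21[18] → 0x25007  P=1,RW=1,US=1,PS=0
  ⇒ phys 0x2590B  [3 reads]
#1 VA=0x780C086DA (w,kernel):
  L0 @0x1D[30] → 0x26007  P=1,RW=1,US=1,PS=0
  L1 @0x26[6] → 0x28007  P=1,RW=1,US=1,PS=0
  L2 @0x28[8] → 0x29007  P=1,RW=1,US=1,PS=0
  ⇒ phys 0x296DA  [3 reads]
#2 VA=0x1C0600FF1 (w,kernel):
  L0 @0x1D[7] → 0x2B007  P=1,RW=1,US=1,PS=0
  L1 @0x2B[3] → 0x2D007  P=1,RW=1,US=1,PS=0
  L2 @0x2D[0] → 0x30007  P=1,RW=1,US=1,PS=0
  ⇒ phys 0x30FF1  [3 reads]

Entries read for #1: 3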